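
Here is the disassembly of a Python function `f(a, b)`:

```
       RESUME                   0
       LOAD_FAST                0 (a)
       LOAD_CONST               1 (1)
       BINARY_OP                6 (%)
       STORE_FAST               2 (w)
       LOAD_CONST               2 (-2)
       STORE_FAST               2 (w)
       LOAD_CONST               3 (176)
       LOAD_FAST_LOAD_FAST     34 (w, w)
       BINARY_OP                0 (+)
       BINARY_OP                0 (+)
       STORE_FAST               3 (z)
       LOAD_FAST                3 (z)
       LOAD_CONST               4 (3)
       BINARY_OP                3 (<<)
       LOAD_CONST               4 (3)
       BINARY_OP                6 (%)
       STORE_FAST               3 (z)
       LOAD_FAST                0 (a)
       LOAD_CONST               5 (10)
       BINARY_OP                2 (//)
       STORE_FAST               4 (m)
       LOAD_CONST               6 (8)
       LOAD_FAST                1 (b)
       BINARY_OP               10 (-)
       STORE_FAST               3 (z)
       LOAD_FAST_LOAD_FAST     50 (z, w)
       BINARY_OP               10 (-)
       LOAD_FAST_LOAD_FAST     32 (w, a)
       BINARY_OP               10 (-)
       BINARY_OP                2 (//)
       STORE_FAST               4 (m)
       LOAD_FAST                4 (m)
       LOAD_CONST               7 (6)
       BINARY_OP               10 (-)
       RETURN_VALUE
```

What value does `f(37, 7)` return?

LOAD_FAST a → push 37. Stack: [37]
LOAD_CONST → push 1. Stack: [37, 1]
BINARY_OP % → 37 % 1 = 0. Stack: [0]
STORE_FAST w → w=0. Stack: []
LOAD_CONST → push -2. Stack: [-2]
STORE_FAST w → w=-2. Stack: []
LOAD_CONST → push 176. Stack: [176]
LOAD_FAST_LOAD_FAST w,w → push -2,-2. Stack: [176, -2, -2]
BINARY_OP + → -2 + -2 = -4. Stack: [176, -4]
BINARY_OP + → 176 + -4 = 172. Stack: [172]
STORE_FAST z → z=172. Stack: []
LOAD_FAST z → push 172. Stack: [172]
LOAD_CONST → push 3. Stack: [172, 3]
BINARY_OP << → 172 << 3 = 1376. Stack: [1376]
LOAD_CONST → push 3. Stack: [1376, 3]
BINARY_OP % → 1376 % 3 = 2. Stack: [2]
STORE_FAST z → z=2. Stack: []
LOAD_FAST a → push 37. Stack: [37]
LOAD_CONST → push 10. Stack: [37, 10]
BINARY_OP // → 37 // 10 = 3. Stack: [3]
STORE_FAST m → m=3. Stack: []
LOAD_CONST → push 8. Stack: [8]
LOAD_FAST b → push 7. Stack: [8, 7]
BINARY_OP - → 8 - 7 = 1. Stack: [1]
STORE_FAST z → z=1. Stack: []
LOAD_FAST_LOAD_FAST z,w → push 1,-2. Stack: [1, -2]
BINARY_OP - → 1 - -2 = 3. Stack: [3]
LOAD_FAST_LOAD_FAST w,a → push -2,37. Stack: [3, -2, 37]
BINARY_OP - → -2 - 37 = -39. Stack: [3, -39]
BINARY_OP // → 3 // -39 = -1. Stack: [-1]
STORE_FAST m → m=-1. Stack: []
LOAD_FAST m → push -1. Stack: [-1]
LOAD_CONST → push 6. Stack: [-1, 6]
BINARY_OP - → -1 - 6 = -7. Stack: [-7]
RETURN_VALUE → return -7.

-7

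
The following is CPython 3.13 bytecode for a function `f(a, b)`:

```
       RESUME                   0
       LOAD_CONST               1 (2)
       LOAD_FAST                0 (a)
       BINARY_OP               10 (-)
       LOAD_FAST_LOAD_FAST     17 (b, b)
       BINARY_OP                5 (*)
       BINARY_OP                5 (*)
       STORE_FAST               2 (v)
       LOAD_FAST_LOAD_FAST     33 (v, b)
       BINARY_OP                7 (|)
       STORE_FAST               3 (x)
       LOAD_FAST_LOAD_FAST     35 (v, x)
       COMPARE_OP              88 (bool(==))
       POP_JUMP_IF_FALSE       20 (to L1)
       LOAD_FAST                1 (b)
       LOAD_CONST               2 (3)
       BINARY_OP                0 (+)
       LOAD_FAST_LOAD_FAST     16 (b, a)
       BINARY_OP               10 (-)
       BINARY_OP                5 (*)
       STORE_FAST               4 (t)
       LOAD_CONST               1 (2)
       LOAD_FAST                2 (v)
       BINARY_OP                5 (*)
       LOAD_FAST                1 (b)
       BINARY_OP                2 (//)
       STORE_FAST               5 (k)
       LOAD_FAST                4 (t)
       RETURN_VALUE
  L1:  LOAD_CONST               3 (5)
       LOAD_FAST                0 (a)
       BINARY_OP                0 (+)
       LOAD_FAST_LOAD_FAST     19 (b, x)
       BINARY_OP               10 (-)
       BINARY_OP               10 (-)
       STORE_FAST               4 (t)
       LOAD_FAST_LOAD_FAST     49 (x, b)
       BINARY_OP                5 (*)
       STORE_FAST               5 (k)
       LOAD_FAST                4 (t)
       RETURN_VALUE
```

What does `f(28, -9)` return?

33

LOAD_CONST → push 2. Stack: [2]
LOAD_FAST a → push 28. Stack: [2, 28]
BINARY_OP - → 2 - 28 = -26. Stack: [-26]
LOAD_FAST_LOAD_FAST b,b → push -9,-9. Stack: [-26, -9, -9]
BINARY_OP * → -9 * -9 = 81. Stack: [-26, 81]
BINARY_OP * → -26 * 81 = -2106. Stack: [-2106]
STORE_FAST v → v=-2106. Stack: []
LOAD_FAST_LOAD_FAST v,b → push -2106,-9. Stack: [-2106, -9]
BINARY_OP | → -2106 | -9 = -9. Stack: [-9]
STORE_FAST x → x=-9. Stack: []
LOAD_FAST_LOAD_FAST v,x → push -2106,-9. Stack: [-2106, -9]
COMPARE_OP bool(==) → -2106 vs -9 = False. Stack: [False]
POP_JUMP_IF_FALSE → pop False; jump. Stack: []
LOAD_CONST → push 5. Stack: [5]
LOAD_FAST a → push 28. Stack: [5, 28]
BINARY_OP + → 5 + 28 = 33. Stack: [33]
LOAD_FAST_LOAD_FAST b,x → push -9,-9. Stack: [33, -9, -9]
BINARY_OP - → -9 - -9 = 0. Stack: [33, 0]
BINARY_OP - → 33 - 0 = 33. Stack: [33]
STORE_FAST t → t=33. Stack: []
LOAD_FAST_LOAD_FAST x,b → push -9,-9. Stack: [-9, -9]
BINARY_OP * → -9 * -9 = 81. Stack: [81]
STORE_FAST k → k=81. Stack: []
LOAD_FAST t → push 33. Stack: [33]
RETURN_VALUE → return 33.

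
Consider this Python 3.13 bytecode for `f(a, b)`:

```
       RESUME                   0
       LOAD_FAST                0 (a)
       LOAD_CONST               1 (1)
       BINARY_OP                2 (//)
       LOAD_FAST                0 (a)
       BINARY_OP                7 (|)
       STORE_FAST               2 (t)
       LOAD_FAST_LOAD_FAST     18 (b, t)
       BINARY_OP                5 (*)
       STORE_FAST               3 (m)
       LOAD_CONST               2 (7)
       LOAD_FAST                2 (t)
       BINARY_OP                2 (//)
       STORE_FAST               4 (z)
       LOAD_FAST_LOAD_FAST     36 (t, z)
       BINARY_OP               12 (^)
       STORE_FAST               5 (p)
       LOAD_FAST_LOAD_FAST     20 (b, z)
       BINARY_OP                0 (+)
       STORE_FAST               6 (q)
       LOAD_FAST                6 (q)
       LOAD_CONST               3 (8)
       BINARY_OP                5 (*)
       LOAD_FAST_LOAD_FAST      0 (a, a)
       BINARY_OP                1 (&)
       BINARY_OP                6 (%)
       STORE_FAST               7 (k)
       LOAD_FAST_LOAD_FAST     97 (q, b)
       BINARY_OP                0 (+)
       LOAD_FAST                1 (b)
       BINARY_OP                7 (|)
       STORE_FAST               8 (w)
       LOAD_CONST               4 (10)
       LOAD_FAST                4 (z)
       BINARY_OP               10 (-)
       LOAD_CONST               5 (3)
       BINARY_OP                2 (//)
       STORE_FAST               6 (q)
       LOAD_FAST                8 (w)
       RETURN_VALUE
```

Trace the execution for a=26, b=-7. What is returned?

LOAD_FAST a → push 26. Stack: [26]
LOAD_CONST → push 1. Stack: [26, 1]
BINARY_OP // → 26 // 1 = 26. Stack: [26]
LOAD_FAST a → push 26. Stack: [26, 26]
BINARY_OP | → 26 | 26 = 26. Stack: [26]
STORE_FAST t → t=26. Stack: []
LOAD_FAST_LOAD_FAST b,t → push -7,26. Stack: [-7, 26]
BINARY_OP * → -7 * 26 = -182. Stack: [-182]
STORE_FAST m → m=-182. Stack: []
LOAD_CONST → push 7. Stack: [7]
LOAD_FAST t → push 26. Stack: [7, 26]
BINARY_OP // → 7 // 26 = 0. Stack: [0]
STORE_FAST z → z=0. Stack: []
LOAD_FAST_LOAD_FAST t,z → push 26,0. Stack: [26, 0]
BINARY_OP ^ → 26 ^ 0 = 26. Stack: [26]
STORE_FAST p → p=26. Stack: []
LOAD_FAST_LOAD_FAST b,z → push -7,0. Stack: [-7, 0]
BINARY_OP + → -7 + 0 = -7. Stack: [-7]
STORE_FAST q → q=-7. Stack: []
LOAD_FAST q → push -7. Stack: [-7]
LOAD_CONST → push 8. Stack: [-7, 8]
BINARY_OP * → -7 * 8 = -56. Stack: [-56]
LOAD_FAST_LOAD_FAST a,a → push 26,26. Stack: [-56, 26, 26]
BINARY_OP & → 26 & 26 = 26. Stack: [-56, 26]
BINARY_OP % → -56 % 26 = 22. Stack: [22]
STORE_FAST k → k=22. Stack: []
LOAD_FAST_LOAD_FAST q,b → push -7,-7. Stack: [-7, -7]
BINARY_OP + → -7 + -7 = -14. Stack: [-14]
LOAD_FAST b → push -7. Stack: [-14, -7]
BINARY_OP | → -14 | -7 = -5. Stack: [-5]
STORE_FAST w → w=-5. Stack: []
LOAD_CONST → push 10. Stack: [10]
LOAD_FAST z → push 0. Stack: [10, 0]
BINARY_OP - → 10 - 0 = 10. Stack: [10]
LOAD_CONST → push 3. Stack: [10, 3]
BINARY_OP // → 10 // 3 = 3. Stack: [3]
STORE_FAST q → q=3. Stack: []
LOAD_FAST w → push -5. Stack: [-5]
RETURN_VALUE → return -5.

-5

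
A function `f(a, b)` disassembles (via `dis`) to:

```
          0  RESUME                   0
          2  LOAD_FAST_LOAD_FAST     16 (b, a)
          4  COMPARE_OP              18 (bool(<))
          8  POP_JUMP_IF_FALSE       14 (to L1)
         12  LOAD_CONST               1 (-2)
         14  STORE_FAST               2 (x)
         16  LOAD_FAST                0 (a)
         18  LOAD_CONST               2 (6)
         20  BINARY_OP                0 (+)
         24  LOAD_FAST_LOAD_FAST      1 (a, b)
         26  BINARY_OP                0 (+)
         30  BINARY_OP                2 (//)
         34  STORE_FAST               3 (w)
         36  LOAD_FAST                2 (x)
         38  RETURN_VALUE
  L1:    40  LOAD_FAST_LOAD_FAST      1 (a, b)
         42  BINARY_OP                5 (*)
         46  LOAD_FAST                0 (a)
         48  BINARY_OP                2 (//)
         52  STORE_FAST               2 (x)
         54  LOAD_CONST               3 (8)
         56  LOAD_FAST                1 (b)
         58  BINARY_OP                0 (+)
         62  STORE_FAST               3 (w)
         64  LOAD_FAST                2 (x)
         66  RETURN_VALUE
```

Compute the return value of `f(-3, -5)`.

LOAD_FAST_LOAD_FAST b,a → push -5,-3. Stack: [-5, -3]
COMPARE_OP bool(<) → -5 vs -3 = True. Stack: [True]
POP_JUMP_IF_FALSE → pop True; no jump. Stack: []
LOAD_CONST → push -2. Stack: [-2]
STORE_FAST x → x=-2. Stack: []
LOAD_FAST a → push -3. Stack: [-3]
LOAD_CONST → push 6. Stack: [-3, 6]
BINARY_OP + → -3 + 6 = 3. Stack: [3]
LOAD_FAST_LOAD_FAST a,b → push -3,-5. Stack: [3, -3, -5]
BINARY_OP + → -3 + -5 = -8. Stack: [3, -8]
BINARY_OP // → 3 // -8 = -1. Stack: [-1]
STORE_FAST w → w=-1. Stack: []
LOAD_FAST x → push -2. Stack: [-2]
RETURN_VALUE → return -2.

-2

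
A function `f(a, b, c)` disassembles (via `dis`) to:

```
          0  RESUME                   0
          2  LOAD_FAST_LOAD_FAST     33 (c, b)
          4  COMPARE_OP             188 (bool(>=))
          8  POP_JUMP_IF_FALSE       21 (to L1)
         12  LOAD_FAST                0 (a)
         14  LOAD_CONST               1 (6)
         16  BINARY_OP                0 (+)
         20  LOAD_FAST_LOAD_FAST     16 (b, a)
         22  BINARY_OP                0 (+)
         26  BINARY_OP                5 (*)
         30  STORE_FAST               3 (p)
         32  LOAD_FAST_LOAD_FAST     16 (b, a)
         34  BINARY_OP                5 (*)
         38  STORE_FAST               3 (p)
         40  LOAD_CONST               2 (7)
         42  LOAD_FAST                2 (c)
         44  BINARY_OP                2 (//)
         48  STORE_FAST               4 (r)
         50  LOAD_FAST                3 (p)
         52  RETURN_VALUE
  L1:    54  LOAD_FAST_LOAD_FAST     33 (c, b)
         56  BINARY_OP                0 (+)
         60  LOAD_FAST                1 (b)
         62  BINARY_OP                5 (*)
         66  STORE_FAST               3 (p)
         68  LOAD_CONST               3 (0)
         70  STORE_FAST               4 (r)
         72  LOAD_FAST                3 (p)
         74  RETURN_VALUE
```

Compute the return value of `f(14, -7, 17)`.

-98

LOAD_FAST_LOAD_FAST c,b → push 17,-7. Stack: [17, -7]
COMPARE_OP bool(>=) → 17 vs -7 = True. Stack: [True]
POP_JUMP_IF_FALSE → pop True; no jump. Stack: []
LOAD_FAST a → push 14. Stack: [14]
LOAD_CONST → push 6. Stack: [14, 6]
BINARY_OP + → 14 + 6 = 20. Stack: [20]
LOAD_FAST_LOAD_FAST b,a → push -7,14. Stack: [20, -7, 14]
BINARY_OP + → -7 + 14 = 7. Stack: [20, 7]
BINARY_OP * → 20 * 7 = 140. Stack: [140]
STORE_FAST p → p=140. Stack: []
LOAD_FAST_LOAD_FAST b,a → push -7,14. Stack: [-7, 14]
BINARY_OP * → -7 * 14 = -98. Stack: [-98]
STORE_FAST p → p=-98. Stack: []
LOAD_CONST → push 7. Stack: [7]
LOAD_FAST c → push 17. Stack: [7, 17]
BINARY_OP // → 7 // 17 = 0. Stack: [0]
STORE_FAST r → r=0. Stack: []
LOAD_FAST p → push -98. Stack: [-98]
RETURN_VALUE → return -98.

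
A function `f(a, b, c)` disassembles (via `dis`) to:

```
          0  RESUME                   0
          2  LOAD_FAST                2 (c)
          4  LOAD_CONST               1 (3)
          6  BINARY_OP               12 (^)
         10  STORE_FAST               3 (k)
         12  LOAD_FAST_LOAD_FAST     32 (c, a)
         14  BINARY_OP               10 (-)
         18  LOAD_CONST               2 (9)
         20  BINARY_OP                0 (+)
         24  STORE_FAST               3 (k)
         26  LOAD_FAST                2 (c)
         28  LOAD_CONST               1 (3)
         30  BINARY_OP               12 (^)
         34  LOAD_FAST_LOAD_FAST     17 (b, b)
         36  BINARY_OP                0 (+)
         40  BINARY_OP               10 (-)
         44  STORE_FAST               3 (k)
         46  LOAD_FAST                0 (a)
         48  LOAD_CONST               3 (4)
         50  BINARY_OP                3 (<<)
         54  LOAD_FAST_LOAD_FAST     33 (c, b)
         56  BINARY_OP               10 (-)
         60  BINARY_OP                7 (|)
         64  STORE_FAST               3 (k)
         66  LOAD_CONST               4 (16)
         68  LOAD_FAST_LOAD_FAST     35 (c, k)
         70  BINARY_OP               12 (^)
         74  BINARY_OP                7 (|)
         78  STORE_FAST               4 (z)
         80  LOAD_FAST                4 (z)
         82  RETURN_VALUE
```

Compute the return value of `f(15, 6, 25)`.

LOAD_FAST c → push 25. Stack: [25]
LOAD_CONST → push 3. Stack: [25, 3]
BINARY_OP ^ → 25 ^ 3 = 26. Stack: [26]
STORE_FAST k → k=26. Stack: []
LOAD_FAST_LOAD_FAST c,a → push 25,15. Stack: [25, 15]
BINARY_OP - → 25 - 15 = 10. Stack: [10]
LOAD_CONST → push 9. Stack: [10, 9]
BINARY_OP + → 10 + 9 = 19. Stack: [19]
STORE_FAST k → k=19. Stack: []
LOAD_FAST c → push 25. Stack: [25]
LOAD_CONST → push 3. Stack: [25, 3]
BINARY_OP ^ → 25 ^ 3 = 26. Stack: [26]
LOAD_FAST_LOAD_FAST b,b → push 6,6. Stack: [26, 6, 6]
BINARY_OP + → 6 + 6 = 12. Stack: [26, 12]
BINARY_OP - → 26 - 12 = 14. Stack: [14]
STORE_FAST k → k=14. Stack: []
LOAD_FAST a → push 15. Stack: [15]
LOAD_CONST → push 4. Stack: [15, 4]
BINARY_OP << → 15 << 4 = 240. Stack: [240]
LOAD_FAST_LOAD_FAST c,b → push 25,6. Stack: [240, 25, 6]
BINARY_OP - → 25 - 6 = 19. Stack: [240, 19]
BINARY_OP | → 240 | 19 = 243. Stack: [243]
STORE_FAST k → k=243. Stack: []
LOAD_CONST → push 16. Stack: [16]
LOAD_FAST_LOAD_FAST c,k → push 25,243. Stack: [16, 25, 243]
BINARY_OP ^ → 25 ^ 243 = 234. Stack: [16, 234]
BINARY_OP | → 16 | 234 = 250. Stack: [250]
STORE_FAST z → z=250. Stack: []
LOAD_FAST z → push 250. Stack: [250]
RETURN_VALUE → return 250.

250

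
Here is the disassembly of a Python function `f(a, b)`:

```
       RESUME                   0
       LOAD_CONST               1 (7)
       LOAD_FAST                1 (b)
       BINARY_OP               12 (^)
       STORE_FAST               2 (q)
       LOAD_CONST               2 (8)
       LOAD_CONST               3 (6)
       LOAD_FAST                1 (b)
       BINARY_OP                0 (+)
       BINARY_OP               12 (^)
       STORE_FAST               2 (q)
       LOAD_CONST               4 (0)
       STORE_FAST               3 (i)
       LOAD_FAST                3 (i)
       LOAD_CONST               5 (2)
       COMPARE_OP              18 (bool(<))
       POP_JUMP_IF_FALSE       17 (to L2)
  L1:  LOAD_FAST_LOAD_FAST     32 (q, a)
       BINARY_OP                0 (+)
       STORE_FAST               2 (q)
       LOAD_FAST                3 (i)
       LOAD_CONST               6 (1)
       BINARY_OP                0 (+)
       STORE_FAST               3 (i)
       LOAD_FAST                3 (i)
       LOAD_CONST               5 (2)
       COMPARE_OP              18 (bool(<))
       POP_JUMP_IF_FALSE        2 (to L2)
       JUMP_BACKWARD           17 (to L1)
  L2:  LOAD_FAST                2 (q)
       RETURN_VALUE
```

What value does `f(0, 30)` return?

LOAD_CONST → push 7. Stack: [7]
LOAD_FAST b → push 30. Stack: [7, 30]
BINARY_OP ^ → 7 ^ 30 = 25. Stack: [25]
STORE_FAST q → q=25. Stack: []
LOAD_CONST → push 8. Stack: [8]
LOAD_CONST → push 6. Stack: [8, 6]
LOAD_FAST b → push 30. Stack: [8, 6, 30]
BINARY_OP + → 6 + 30 = 36. Stack: [8, 36]
BINARY_OP ^ → 8 ^ 36 = 44. Stack: [44]
STORE_FAST q → q=44. Stack: []
LOAD_CONST → push 0. Stack: [0]
STORE_FAST i → i=0. Stack: []
LOAD_FAST i → push 0. Stack: [0]
LOAD_CONST → push 2. Stack: [0, 2]
COMPARE_OP bool(<) → 0 vs 2 = True. Stack: [True]
POP_JUMP_IF_FALSE → pop True; no jump. Stack: []
LOAD_FAST_LOAD_FAST q,a → push 44,0. Stack: [44, 0]
BINARY_OP + → 44 + 0 = 44. Stack: [44]
STORE_FAST q → q=44. Stack: []
LOAD_FAST i → push 0. Stack: [0]
LOAD_CONST → push 1. Stack: [0, 1]
BINARY_OP + → 0 + 1 = 1. Stack: [1]
STORE_FAST i → i=1. Stack: []
LOAD_FAST i → push 1. Stack: [1]
LOAD_CONST → push 2. Stack: [1, 2]
COMPARE_OP bool(<) → 1 vs 2 = True. Stack: [True]
POP_JUMP_IF_FALSE → pop True; no jump. Stack: []
LOAD_FAST_LOAD_FAST q,a → push 44,0. Stack: [44, 0]
BINARY_OP + → 44 + 0 = 44. Stack: [44]
STORE_FAST q → q=44. Stack: []
LOAD_FAST i → push 1. Stack: [1]
LOAD_CONST → push 1. Stack: [1, 1]
BINARY_OP + → 1 + 1 = 2. Stack: [2]
STORE_FAST i → i=2. Stack: []
LOAD_FAST i → push 2. Stack: [2]
LOAD_CONST → push 2. Stack: [2, 2]
COMPARE_OP bool(<) → 2 vs 2 = False. Stack: [False]
POP_JUMP_IF_FALSE → pop False; jump. Stack: []
LOAD_FAST q → push 44. Stack: [44]
RETURN_VALUE → return 44.

44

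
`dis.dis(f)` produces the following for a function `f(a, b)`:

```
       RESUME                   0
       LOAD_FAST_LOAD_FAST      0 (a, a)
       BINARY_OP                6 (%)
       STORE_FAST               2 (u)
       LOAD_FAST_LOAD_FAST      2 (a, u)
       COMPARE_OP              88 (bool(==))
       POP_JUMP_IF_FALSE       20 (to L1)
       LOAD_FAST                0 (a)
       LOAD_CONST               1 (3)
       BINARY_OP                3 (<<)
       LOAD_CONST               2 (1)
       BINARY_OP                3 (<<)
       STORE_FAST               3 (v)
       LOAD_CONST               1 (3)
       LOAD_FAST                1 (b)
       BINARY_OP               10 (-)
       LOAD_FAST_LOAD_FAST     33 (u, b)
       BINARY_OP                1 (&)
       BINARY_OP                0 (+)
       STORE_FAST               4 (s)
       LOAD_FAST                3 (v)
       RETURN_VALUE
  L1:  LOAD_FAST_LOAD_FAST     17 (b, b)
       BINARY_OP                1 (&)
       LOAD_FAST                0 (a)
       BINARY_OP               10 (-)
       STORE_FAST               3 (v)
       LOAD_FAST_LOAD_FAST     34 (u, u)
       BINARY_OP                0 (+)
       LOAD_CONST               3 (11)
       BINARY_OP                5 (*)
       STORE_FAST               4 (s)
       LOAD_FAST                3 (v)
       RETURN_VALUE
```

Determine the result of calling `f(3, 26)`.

23

LOAD_FAST_LOAD_FAST a,a → push 3,3. Stack: [3, 3]
BINARY_OP % → 3 % 3 = 0. Stack: [0]
STORE_FAST u → u=0. Stack: []
LOAD_FAST_LOAD_FAST a,u → push 3,0. Stack: [3, 0]
COMPARE_OP bool(==) → 3 vs 0 = False. Stack: [False]
POP_JUMP_IF_FALSE → pop False; jump. Stack: []
LOAD_FAST_LOAD_FAST b,b → push 26,26. Stack: [26, 26]
BINARY_OP & → 26 & 26 = 26. Stack: [26]
LOAD_FAST a → push 3. Stack: [26, 3]
BINARY_OP - → 26 - 3 = 23. Stack: [23]
STORE_FAST v → v=23. Stack: []
LOAD_FAST_LOAD_FAST u,u → push 0,0. Stack: [0, 0]
BINARY_OP + → 0 + 0 = 0. Stack: [0]
LOAD_CONST → push 11. Stack: [0, 11]
BINARY_OP * → 0 * 11 = 0. Stack: [0]
STORE_FAST s → s=0. Stack: []
LOAD_FAST v → push 23. Stack: [23]
RETURN_VALUE → return 23.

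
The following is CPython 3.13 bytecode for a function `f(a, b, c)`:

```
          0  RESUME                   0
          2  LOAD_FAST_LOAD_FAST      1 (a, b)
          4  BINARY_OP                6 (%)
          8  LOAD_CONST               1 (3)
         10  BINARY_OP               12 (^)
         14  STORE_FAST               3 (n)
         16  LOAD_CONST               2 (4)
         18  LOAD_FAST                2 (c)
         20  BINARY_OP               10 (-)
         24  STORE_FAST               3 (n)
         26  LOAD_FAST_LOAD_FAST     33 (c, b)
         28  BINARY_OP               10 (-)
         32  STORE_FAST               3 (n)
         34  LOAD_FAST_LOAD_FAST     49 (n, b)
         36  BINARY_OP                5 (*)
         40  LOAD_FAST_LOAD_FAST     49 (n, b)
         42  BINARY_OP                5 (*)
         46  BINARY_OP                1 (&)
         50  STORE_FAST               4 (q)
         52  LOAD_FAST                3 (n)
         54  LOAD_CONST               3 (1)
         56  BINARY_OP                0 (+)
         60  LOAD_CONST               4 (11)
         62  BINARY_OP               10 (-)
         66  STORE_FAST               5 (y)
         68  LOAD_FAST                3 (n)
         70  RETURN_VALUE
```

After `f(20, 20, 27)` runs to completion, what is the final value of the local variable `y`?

-3

LOAD_FAST_LOAD_FAST a,b → push 20,20. Stack: [20, 20]
BINARY_OP % → 20 % 20 = 0. Stack: [0]
LOAD_CONST → push 3. Stack: [0, 3]
BINARY_OP ^ → 0 ^ 3 = 3. Stack: [3]
STORE_FAST n → n=3. Stack: []
LOAD_CONST → push 4. Stack: [4]
LOAD_FAST c → push 27. Stack: [4, 27]
BINARY_OP - → 4 - 27 = -23. Stack: [-23]
STORE_FAST n → n=-23. Stack: []
LOAD_FAST_LOAD_FAST c,b → push 27,20. Stack: [27, 20]
BINARY_OP - → 27 - 20 = 7. Stack: [7]
STORE_FAST n → n=7. Stack: []
LOAD_FAST_LOAD_FAST n,b → push 7,20. Stack: [7, 20]
BINARY_OP * → 7 * 20 = 140. Stack: [140]
LOAD_FAST_LOAD_FAST n,b → push 7,20. Stack: [140, 7, 20]
BINARY_OP * → 7 * 20 = 140. Stack: [140, 140]
BINARY_OP & → 140 & 140 = 140. Stack: [140]
STORE_FAST q → q=140. Stack: []
LOAD_FAST n → push 7. Stack: [7]
LOAD_CONST → push 1. Stack: [7, 1]
BINARY_OP + → 7 + 1 = 8. Stack: [8]
LOAD_CONST → push 11. Stack: [8, 11]
BINARY_OP - → 8 - 11 = -3. Stack: [-3]
STORE_FAST y → y=-3. Stack: []
LOAD_FAST n → push 7. Stack: [7]
RETURN_VALUE → return 7.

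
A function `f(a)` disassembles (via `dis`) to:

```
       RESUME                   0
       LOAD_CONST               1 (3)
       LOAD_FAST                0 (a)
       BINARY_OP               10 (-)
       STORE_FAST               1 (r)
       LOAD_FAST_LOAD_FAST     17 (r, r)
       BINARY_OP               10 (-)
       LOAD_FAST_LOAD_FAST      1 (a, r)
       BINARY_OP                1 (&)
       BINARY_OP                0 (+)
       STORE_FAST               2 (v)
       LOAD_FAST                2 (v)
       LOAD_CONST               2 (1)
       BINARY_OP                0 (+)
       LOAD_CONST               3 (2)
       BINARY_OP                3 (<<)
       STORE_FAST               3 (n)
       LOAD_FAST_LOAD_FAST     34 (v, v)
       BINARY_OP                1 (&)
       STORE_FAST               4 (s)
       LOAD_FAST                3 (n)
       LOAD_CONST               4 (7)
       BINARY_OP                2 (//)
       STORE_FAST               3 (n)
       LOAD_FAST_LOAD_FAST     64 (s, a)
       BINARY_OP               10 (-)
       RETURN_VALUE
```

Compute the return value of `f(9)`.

LOAD_CONST → push 3. Stack: [3]
LOAD_FAST a → push 9. Stack: [3, 9]
BINARY_OP - → 3 - 9 = -6. Stack: [-6]
STORE_FAST r → r=-6. Stack: []
LOAD_FAST_LOAD_FAST r,r → push -6,-6. Stack: [-6, -6]
BINARY_OP - → -6 - -6 = 0. Stack: [0]
LOAD_FAST_LOAD_FAST a,r → push 9,-6. Stack: [0, 9, -6]
BINARY_OP & → 9 & -6 = 8. Stack: [0, 8]
BINARY_OP + → 0 + 8 = 8. Stack: [8]
STORE_FAST v → v=8. Stack: []
LOAD_FAST v → push 8. Stack: [8]
LOAD_CONST → push 1. Stack: [8, 1]
BINARY_OP + → 8 + 1 = 9. Stack: [9]
LOAD_CONST → push 2. Stack: [9, 2]
BINARY_OP << → 9 << 2 = 36. Stack: [36]
STORE_FAST n → n=36. Stack: []
LOAD_FAST_LOAD_FAST v,v → push 8,8. Stack: [8, 8]
BINARY_OP & → 8 & 8 = 8. Stack: [8]
STORE_FAST s → s=8. Stack: []
LOAD_FAST n → push 36. Stack: [36]
LOAD_CONST → push 7. Stack: [36, 7]
BINARY_OP // → 36 // 7 = 5. Stack: [5]
STORE_FAST n → n=5. Stack: []
LOAD_FAST_LOAD_FAST s,a → push 8,9. Stack: [8, 9]
BINARY_OP - → 8 - 9 = -1. Stack: [-1]
RETURN_VALUE → return -1.

-1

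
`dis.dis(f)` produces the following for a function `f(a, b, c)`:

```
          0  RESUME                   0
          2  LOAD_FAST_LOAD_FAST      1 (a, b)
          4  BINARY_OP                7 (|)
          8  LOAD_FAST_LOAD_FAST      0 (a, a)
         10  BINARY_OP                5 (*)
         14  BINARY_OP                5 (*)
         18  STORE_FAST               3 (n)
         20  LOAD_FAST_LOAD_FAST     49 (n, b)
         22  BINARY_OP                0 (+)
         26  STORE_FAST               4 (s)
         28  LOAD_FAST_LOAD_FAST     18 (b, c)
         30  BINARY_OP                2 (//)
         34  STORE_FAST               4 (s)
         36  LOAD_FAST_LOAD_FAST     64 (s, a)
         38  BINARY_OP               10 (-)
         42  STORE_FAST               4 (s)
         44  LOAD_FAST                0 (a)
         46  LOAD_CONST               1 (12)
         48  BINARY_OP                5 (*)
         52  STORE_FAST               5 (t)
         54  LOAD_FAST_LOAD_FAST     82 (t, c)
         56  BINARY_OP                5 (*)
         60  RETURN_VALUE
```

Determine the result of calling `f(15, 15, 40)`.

7200

LOAD_FAST_LOAD_FAST a,b → push 15,15. Stack: [15, 15]
BINARY_OP | → 15 | 15 = 15. Stack: [15]
LOAD_FAST_LOAD_FAST a,a → push 15,15. Stack: [15, 15, 15]
BINARY_OP * → 15 * 15 = 225. Stack: [15, 225]
BINARY_OP * → 15 * 225 = 3375. Stack: [3375]
STORE_FAST n → n=3375. Stack: []
LOAD_FAST_LOAD_FAST n,b → push 3375,15. Stack: [3375, 15]
BINARY_OP + → 3375 + 15 = 3390. Stack: [3390]
STORE_FAST s → s=3390. Stack: []
LOAD_FAST_LOAD_FAST b,c → push 15,40. Stack: [15, 40]
BINARY_OP // → 15 // 40 = 0. Stack: [0]
STORE_FAST s → s=0. Stack: []
LOAD_FAST_LOAD_FAST s,a → push 0,15. Stack: [0, 15]
BINARY_OP - → 0 - 15 = -15. Stack: [-15]
STORE_FAST s → s=-15. Stack: []
LOAD_FAST a → push 15. Stack: [15]
LOAD_CONST → push 12. Stack: [15, 12]
BINARY_OP * → 15 * 12 = 180. Stack: [180]
STORE_FAST t → t=180. Stack: []
LOAD_FAST_LOAD_FAST t,c → push 180,40. Stack: [180, 40]
BINARY_OP * → 180 * 40 = 7200. Stack: [7200]
RETURN_VALUE → return 7200.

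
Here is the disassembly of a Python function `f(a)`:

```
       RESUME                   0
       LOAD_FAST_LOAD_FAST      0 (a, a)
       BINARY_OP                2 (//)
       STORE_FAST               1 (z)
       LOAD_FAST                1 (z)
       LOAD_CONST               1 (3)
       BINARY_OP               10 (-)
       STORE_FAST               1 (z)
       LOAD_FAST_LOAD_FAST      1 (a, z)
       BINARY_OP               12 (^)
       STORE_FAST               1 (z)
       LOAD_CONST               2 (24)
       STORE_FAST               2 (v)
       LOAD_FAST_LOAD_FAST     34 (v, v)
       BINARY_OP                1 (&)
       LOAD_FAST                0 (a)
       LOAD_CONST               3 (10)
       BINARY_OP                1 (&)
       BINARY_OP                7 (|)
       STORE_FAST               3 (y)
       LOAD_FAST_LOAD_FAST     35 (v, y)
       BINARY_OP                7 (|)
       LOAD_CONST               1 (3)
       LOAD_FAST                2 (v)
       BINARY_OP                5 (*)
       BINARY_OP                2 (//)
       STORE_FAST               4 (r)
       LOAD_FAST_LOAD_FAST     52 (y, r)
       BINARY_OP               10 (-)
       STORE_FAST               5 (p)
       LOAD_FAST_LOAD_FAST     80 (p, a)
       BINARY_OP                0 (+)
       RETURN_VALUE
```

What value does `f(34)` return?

LOAD_FAST_LOAD_FAST a,a → push 34,34. Stack: [34, 34]
BINARY_OP // → 34 // 34 = 1. Stack: [1]
STORE_FAST z → z=1. Stack: []
LOAD_FAST z → push 1. Stack: [1]
LOAD_CONST → push 3. Stack: [1, 3]
BINARY_OP - → 1 - 3 = -2. Stack: [-2]
STORE_FAST z → z=-2. Stack: []
LOAD_FAST_LOAD_FAST a,z → push 34,-2. Stack: [34, -2]
BINARY_OP ^ → 34 ^ -2 = -36. Stack: [-36]
STORE_FAST z → z=-36. Stack: []
LOAD_CONST → push 24. Stack: [24]
STORE_FAST v → v=24. Stack: []
LOAD_FAST_LOAD_FAST v,v → push 24,24. Stack: [24, 24]
BINARY_OP & → 24 & 24 = 24. Stack: [24]
LOAD_FAST a → push 34. Stack: [24, 34]
LOAD_CONST → push 10. Stack: [24, 34, 10]
BINARY_OP & → 34 & 10 = 2. Stack: [24, 2]
BINARY_OP | → 24 | 2 = 26. Stack: [26]
STORE_FAST y → y=26. Stack: []
LOAD_FAST_LOAD_FAST v,y → push 24,26. Stack: [24, 26]
BINARY_OP | → 24 | 26 = 26. Stack: [26]
LOAD_CONST → push 3. Stack: [26, 3]
LOAD_FAST v → push 24. Stack: [26, 3, 24]
BINARY_OP * → 3 * 24 = 72. Stack: [26, 72]
BINARY_OP // → 26 // 72 = 0. Stack: [0]
STORE_FAST r → r=0. Stack: []
LOAD_FAST_LOAD_FAST y,r → push 26,0. Stack: [26, 0]
BINARY_OP - → 26 - 0 = 26. Stack: [26]
STORE_FAST p → p=26. Stack: []
LOAD_FAST_LOAD_FAST p,a → push 26,34. Stack: [26, 34]
BINARY_OP + → 26 + 34 = 60. Stack: [60]
RETURN_VALUE → return 60.

60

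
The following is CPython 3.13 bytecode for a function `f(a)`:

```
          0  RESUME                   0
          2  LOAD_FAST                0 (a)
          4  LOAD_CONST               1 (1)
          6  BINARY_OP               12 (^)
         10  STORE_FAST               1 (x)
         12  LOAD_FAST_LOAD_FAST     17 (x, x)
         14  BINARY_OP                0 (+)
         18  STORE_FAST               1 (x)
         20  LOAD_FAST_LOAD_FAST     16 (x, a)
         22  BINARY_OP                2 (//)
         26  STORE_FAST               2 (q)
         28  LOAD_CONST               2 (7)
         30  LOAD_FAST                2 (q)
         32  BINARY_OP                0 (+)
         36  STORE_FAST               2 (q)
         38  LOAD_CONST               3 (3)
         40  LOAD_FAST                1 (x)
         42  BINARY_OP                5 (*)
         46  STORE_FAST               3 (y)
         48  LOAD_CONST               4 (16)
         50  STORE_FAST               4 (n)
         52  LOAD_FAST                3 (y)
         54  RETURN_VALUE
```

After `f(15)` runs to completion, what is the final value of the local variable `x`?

28

LOAD_FAST a → push 15. Stack: [15]
LOAD_CONST → push 1. Stack: [15, 1]
BINARY_OP ^ → 15 ^ 1 = 14. Stack: [14]
STORE_FAST x → x=14. Stack: []
LOAD_FAST_LOAD_FAST x,x → push 14,14. Stack: [14, 14]
BINARY_OP + → 14 + 14 = 28. Stack: [28]
STORE_FAST x → x=28. Stack: []
LOAD_FAST_LOAD_FAST x,a → push 28,15. Stack: [28, 15]
BINARY_OP // → 28 // 15 = 1. Stack: [1]
STORE_FAST q → q=1. Stack: []
LOAD_CONST → push 7. Stack: [7]
LOAD_FAST q → push 1. Stack: [7, 1]
BINARY_OP + → 7 + 1 = 8. Stack: [8]
STORE_FAST q → q=8. Stack: []
LOAD_CONST → push 3. Stack: [3]
LOAD_FAST x → push 28. Stack: [3, 28]
BINARY_OP * → 3 * 28 = 84. Stack: [84]
STORE_FAST y → y=84. Stack: []
LOAD_CONST → push 16. Stack: [16]
STORE_FAST n → n=16. Stack: []
LOAD_FAST y → push 84. Stack: [84]
RETURN_VALUE → return 84.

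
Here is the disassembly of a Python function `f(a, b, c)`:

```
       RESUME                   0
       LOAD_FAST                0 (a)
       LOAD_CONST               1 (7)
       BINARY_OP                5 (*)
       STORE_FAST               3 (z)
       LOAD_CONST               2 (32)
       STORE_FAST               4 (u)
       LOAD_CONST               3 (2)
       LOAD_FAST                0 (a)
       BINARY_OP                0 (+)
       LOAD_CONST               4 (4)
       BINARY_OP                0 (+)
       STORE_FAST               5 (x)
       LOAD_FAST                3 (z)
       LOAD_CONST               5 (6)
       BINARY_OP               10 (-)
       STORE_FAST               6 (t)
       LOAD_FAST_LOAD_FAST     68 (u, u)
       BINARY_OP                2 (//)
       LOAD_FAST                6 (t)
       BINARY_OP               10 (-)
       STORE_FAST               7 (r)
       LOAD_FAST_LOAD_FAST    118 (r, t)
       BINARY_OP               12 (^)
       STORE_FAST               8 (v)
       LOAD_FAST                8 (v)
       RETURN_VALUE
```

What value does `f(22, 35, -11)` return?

-7

LOAD_FAST a → push 22. Stack: [22]
LOAD_CONST → push 7. Stack: [22, 7]
BINARY_OP * → 22 * 7 = 154. Stack: [154]
STORE_FAST z → z=154. Stack: []
LOAD_CONST → push 32. Stack: [32]
STORE_FAST u → u=32. Stack: []
LOAD_CONST → push 2. Stack: [2]
LOAD_FAST a → push 22. Stack: [2, 22]
BINARY_OP + → 2 + 22 = 24. Stack: [24]
LOAD_CONST → push 4. Stack: [24, 4]
BINARY_OP + → 24 + 4 = 28. Stack: [28]
STORE_FAST x → x=28. Stack: []
LOAD_FAST z → push 154. Stack: [154]
LOAD_CONST → push 6. Stack: [154, 6]
BINARY_OP - → 154 - 6 = 148. Stack: [148]
STORE_FAST t → t=148. Stack: []
LOAD_FAST_LOAD_FAST u,u → push 32,32. Stack: [32, 32]
BINARY_OP // → 32 // 32 = 1. Stack: [1]
LOAD_FAST t → push 148. Stack: [1, 148]
BINARY_OP - → 1 - 148 = -147. Stack: [-147]
STORE_FAST r → r=-147. Stack: []
LOAD_FAST_LOAD_FAST r,t → push -147,148. Stack: [-147, 148]
BINARY_OP ^ → -147 ^ 148 = -7. Stack: [-7]
STORE_FAST v → v=-7. Stack: []
LOAD_FAST v → push -7. Stack: [-7]
RETURN_VALUE → return -7.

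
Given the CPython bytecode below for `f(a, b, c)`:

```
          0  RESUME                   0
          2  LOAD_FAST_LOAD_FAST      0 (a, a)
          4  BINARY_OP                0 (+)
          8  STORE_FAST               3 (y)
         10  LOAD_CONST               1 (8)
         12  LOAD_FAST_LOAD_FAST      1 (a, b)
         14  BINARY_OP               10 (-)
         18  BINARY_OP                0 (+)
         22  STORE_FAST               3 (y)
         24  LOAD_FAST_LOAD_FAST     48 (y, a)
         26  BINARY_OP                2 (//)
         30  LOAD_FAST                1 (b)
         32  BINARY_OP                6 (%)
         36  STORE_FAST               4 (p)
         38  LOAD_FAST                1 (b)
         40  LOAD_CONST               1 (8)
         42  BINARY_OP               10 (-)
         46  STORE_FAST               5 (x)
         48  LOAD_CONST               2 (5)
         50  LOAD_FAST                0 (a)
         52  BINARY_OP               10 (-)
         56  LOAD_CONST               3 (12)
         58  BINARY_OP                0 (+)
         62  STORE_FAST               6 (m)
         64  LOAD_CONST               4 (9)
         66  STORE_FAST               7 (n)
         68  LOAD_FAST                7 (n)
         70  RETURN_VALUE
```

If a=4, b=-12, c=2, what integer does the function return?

LOAD_FAST_LOAD_FAST a,a → push 4,4. Stack: [4, 4]
BINARY_OP + → 4 + 4 = 8. Stack: [8]
STORE_FAST y → y=8. Stack: []
LOAD_CONST → push 8. Stack: [8]
LOAD_FAST_LOAD_FAST a,b → push 4,-12. Stack: [8, 4, -12]
BINARY_OP - → 4 - -12 = 16. Stack: [8, 16]
BINARY_OP + → 8 + 16 = 24. Stack: [24]
STORE_FAST y → y=24. Stack: []
LOAD_FAST_LOAD_FAST y,a → push 24,4. Stack: [24, 4]
BINARY_OP // → 24 // 4 = 6. Stack: [6]
LOAD_FAST b → push -12. Stack: [6, -12]
BINARY_OP % → 6 % -12 = -6. Stack: [-6]
STORE_FAST p → p=-6. Stack: []
LOAD_FAST b → push -12. Stack: [-12]
LOAD_CONST → push 8. Stack: [-12, 8]
BINARY_OP - → -12 - 8 = -20. Stack: [-20]
STORE_FAST x → x=-20. Stack: []
LOAD_CONST → push 5. Stack: [5]
LOAD_FAST a → push 4. Stack: [5, 4]
BINARY_OP - → 5 - 4 = 1. Stack: [1]
LOAD_CONST → push 12. Stack: [1, 12]
BINARY_OP + → 1 + 12 = 13. Stack: [13]
STORE_FAST m → m=13. Stack: []
LOAD_CONST → push 9. Stack: [9]
STORE_FAST n → n=9. Stack: []
LOAD_FAST n → push 9. Stack: [9]
RETURN_VALUE → return 9.

9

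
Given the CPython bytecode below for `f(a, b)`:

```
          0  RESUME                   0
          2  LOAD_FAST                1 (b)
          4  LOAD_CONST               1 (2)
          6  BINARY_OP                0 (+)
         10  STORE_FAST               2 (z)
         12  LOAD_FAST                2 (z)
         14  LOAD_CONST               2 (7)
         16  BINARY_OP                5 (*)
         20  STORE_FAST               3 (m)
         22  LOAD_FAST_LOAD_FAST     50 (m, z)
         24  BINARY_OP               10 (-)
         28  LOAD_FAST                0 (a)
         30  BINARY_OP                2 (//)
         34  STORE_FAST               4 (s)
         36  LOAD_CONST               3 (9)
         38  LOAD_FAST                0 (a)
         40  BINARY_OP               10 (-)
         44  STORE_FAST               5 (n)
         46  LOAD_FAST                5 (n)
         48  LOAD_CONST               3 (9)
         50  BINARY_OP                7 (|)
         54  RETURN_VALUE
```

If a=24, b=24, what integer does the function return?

LOAD_FAST b → push 24. Stack: [24]
LOAD_CONST → push 2. Stack: [24, 2]
BINARY_OP + → 24 + 2 = 26. Stack: [26]
STORE_FAST z → z=26. Stack: []
LOAD_FAST z → push 26. Stack: [26]
LOAD_CONST → push 7. Stack: [26, 7]
BINARY_OP * → 26 * 7 = 182. Stack: [182]
STORE_FAST m → m=182. Stack: []
LOAD_FAST_LOAD_FAST m,z → push 182,26. Stack: [182, 26]
BINARY_OP - → 182 - 26 = 156. Stack: [156]
LOAD_FAST a → push 24. Stack: [156, 24]
BINARY_OP // → 156 // 24 = 6. Stack: [6]
STORE_FAST s → s=6. Stack: []
LOAD_CONST → push 9. Stack: [9]
LOAD_FAST a → push 24. Stack: [9, 24]
BINARY_OP - → 9 - 24 = -15. Stack: [-15]
STORE_FAST n → n=-15. Stack: []
LOAD_FAST n → push -15. Stack: [-15]
LOAD_CONST → push 9. Stack: [-15, 9]
BINARY_OP | → -15 | 9 = -7. Stack: [-7]
RETURN_VALUE → return -7.

-7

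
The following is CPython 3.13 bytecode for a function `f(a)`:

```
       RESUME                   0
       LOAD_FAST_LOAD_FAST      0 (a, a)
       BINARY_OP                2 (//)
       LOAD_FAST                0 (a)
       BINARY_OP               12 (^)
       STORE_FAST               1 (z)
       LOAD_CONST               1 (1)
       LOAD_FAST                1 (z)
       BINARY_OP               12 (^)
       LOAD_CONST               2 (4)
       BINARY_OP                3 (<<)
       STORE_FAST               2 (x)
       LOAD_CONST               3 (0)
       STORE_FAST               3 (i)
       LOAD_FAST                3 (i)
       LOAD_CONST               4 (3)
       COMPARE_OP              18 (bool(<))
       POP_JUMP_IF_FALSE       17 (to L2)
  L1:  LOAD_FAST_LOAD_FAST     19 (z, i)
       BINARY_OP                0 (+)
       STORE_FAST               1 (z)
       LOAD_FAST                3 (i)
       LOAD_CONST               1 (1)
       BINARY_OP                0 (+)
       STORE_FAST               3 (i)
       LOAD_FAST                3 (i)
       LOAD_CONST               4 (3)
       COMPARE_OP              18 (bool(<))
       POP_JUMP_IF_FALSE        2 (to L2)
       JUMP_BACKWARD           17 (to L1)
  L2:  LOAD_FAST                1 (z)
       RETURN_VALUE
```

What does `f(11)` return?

13

LOAD_FAST_LOAD_FAST a,a → push 11,11. Stack: [11, 11]
BINARY_OP // → 11 // 11 = 1. Stack: [1]
LOAD_FAST a → push 11. Stack: [1, 11]
BINARY_OP ^ → 1 ^ 11 = 10. Stack: [10]
STORE_FAST z → z=10. Stack: []
LOAD_CONST → push 1. Stack: [1]
LOAD_FAST z → push 10. Stack: [1, 10]
BINARY_OP ^ → 1 ^ 10 = 11. Stack: [11]
LOAD_CONST → push 4. Stack: [11, 4]
BINARY_OP << → 11 << 4 = 176. Stack: [176]
STORE_FAST x → x=176. Stack: []
LOAD_CONST → push 0. Stack: [0]
STORE_FAST i → i=0. Stack: []
LOAD_FAST i → push 0. Stack: [0]
LOAD_CONST → push 3. Stack: [0, 3]
COMPARE_OP bool(<) → 0 vs 3 = True. Stack: [True]
POP_JUMP_IF_FALSE → pop True; no jump. Stack: []
LOAD_FAST_LOAD_FAST z,i → push 10,0. Stack: [10, 0]
BINARY_OP + → 10 + 0 = 10. Stack: [10]
STORE_FAST z → z=10. Stack: []
LOAD_FAST i → push 0. Stack: [0]
LOAD_CONST → push 1. Stack: [0, 1]
BINARY_OP + → 0 + 1 = 1. Stack: [1]
STORE_FAST i → i=1. Stack: []
LOAD_FAST i → push 1. Stack: [1]
LOAD_CONST → push 3. Stack: [1, 3]
COMPARE_OP bool(<) → 1 vs 3 = True. Stack: [True]
POP_JUMP_IF_FALSE → pop True; no jump. Stack: []
LOAD_FAST_LOAD_FAST z,i → push 10,1. Stack: [10, 1]
BINARY_OP + → 10 + 1 = 11. Stack: [11]
STORE_FAST z → z=11. Stack: []
LOAD_FAST i → push 1. Stack: [1]
LOAD_CONST → push 1. Stack: [1, 1]
BINARY_OP + → 1 + 1 = 2. Stack: [2]
STORE_FAST i → i=2. Stack: []
LOAD_FAST i → push 2. Stack: [2]
LOAD_CONST → push 3. Stack: [2, 3]
COMPARE_OP bool(<) → 2 vs 3 = True. Stack: [True]
POP_JUMP_IF_FALSE → pop True; no jump. Stack: []
LOAD_FAST_LOAD_FAST z,i → push 11,2. Stack: [11, 2]
BINARY_OP + → 11 + 2 = 13. Stack: [13]
STORE_FAST z → z=13. Stack: []
LOAD_FAST i → push 2. Stack: [2]
LOAD_CONST → push 1. Stack: [2, 1]
BINARY_OP + → 2 + 1 = 3. Stack: [3]
STORE_FAST i → i=3. Stack: []
LOAD_FAST i → push 3. Stack: [3]
LOAD_CONST → push 3. Stack: [3, 3]
COMPARE_OP bool(<) → 3 vs 3 = False. Stack: [False]
POP_JUMP_IF_FALSE → pop False; jump. Stack: []
LOAD_FAST z → push 13. Stack: [13]
RETURN_VALUE → return 13.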